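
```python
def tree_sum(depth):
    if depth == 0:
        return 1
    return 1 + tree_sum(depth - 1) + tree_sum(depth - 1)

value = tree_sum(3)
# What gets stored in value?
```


tree_sum(3)
= 1 + tree_sum(2) + tree_sum(2)
= 1 + 2 * tree_sum(2)
tree_sum(k) = 2^(k+1) - 1
tree_sum(0) = 1
tree_sum(1) = 3
tree_sum(2) = 7
tree_sum(3) = 15
tree_sum(3) = 2^4 - 1 = 15


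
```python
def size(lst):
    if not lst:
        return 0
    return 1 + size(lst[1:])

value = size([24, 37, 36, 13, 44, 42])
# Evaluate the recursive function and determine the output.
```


size([24, 37, 36, 13, 44, 42])
= 1 + size([37, 36, 13, 44, 42])
= 1 + 1 + size([36, 13, 44, 42])
= 1 + 1 + 1 + size([13, 44, 42])
= 1 + 1 + 1 + 1 + size([44, 42])
= 1 + 1 + 1 + 1 + 1 + size([42])
= 1 + 1 + 1 + 1 + 1 + 1 + size([])
= 1 + 1 + 1 + 1 + 1 + 1 + 0
= 6


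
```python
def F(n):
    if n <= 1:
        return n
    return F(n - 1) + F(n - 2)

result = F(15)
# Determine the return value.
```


F(15)
= F(14) + F(13)
= (F(13) + F(12)) + F(13)
Computing bottom-up: F(0)=0, F(1)=1, F(2)=1, F(3)=2, F(4)=3, F(5)=5, F(6)=8, F(7)=13, F(8)=21, F(9)=34, F(10)=55, F(11)=89, F(12)=144, F(13)=233, F(14)=377, F(15)=610
= 610


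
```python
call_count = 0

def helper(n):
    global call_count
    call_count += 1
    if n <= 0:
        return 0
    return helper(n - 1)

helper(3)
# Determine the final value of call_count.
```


helper(3) calls helper(2) calls ... calls helper(0)
Total calls: 3 + 1 (for base case) = 4


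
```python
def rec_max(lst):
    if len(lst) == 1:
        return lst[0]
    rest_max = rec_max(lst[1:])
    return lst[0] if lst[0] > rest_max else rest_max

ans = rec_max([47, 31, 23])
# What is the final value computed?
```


rec_max([47, 31, 23])
= compare 47 with rec_max([31, 23])
= compare 31 with rec_max([23])
Base: rec_max([23]) = 23
compare 31 with 23: max = 31
compare 47 with 31: max = 47
= 47


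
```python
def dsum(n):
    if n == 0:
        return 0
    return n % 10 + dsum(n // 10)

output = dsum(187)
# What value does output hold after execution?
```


dsum(187)
= 7 + dsum(18)
= 7 + 8 + dsum(1)
= 7 + 8 + 1 + dsum(0)
= 7 + 8 + 1 + 0
= 16


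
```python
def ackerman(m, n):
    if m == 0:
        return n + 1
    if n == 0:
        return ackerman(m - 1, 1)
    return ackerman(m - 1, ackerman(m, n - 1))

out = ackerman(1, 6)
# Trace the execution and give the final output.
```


ackerman(1, 6)
= ackerman(0, ackerman(1, 5))
First compute ackerman(1, 5) = 7
= ackerman(0, 7)
= 8


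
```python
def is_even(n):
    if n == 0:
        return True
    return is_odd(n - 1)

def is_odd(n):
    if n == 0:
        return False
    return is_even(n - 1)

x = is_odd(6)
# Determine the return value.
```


is_odd(6)
= is_even(5)
= is_odd(4)
= is_even(3)
= is_odd(2)
= is_even(1)
= is_odd(0)
n == 0: return False
= False


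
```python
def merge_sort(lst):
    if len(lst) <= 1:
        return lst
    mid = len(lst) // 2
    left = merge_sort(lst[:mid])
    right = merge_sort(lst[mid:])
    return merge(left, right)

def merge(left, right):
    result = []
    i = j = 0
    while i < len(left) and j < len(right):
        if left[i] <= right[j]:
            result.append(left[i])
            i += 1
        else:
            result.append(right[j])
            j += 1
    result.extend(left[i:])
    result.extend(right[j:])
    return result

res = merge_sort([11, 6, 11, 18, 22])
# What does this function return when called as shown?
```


merge_sort([11, 6, 11, 18, 22])
Split into [11, 6] and [11, 18, 22]
Left sorted: [6, 11]
Right sorted: [11, 18, 22]
Merge [6, 11] and [11, 18, 22]
= [6, 11, 11, 18, 22]


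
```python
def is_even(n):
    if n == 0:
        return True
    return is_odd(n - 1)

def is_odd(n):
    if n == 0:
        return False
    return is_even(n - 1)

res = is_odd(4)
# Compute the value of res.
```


is_odd(4)
= is_even(3)
= is_odd(2)
= is_even(1)
= is_odd(0)
n == 0: return False
= False


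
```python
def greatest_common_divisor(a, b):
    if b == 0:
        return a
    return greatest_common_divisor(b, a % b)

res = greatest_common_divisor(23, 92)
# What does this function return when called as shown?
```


greatest_common_divisor(23, 92)
= greatest_common_divisor(92, 23 % 92) = greatest_common_divisor(92, 23)
= greatest_common_divisor(23, 92 % 23) = greatest_common_divisor(23, 0)
b == 0, return a = 23


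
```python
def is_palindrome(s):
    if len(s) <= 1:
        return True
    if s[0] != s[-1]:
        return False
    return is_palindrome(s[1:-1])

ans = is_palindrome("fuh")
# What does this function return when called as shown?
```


is_palindrome("fuh")
"fuh": s[0]='f' != s[-1]='h' -> False
= False


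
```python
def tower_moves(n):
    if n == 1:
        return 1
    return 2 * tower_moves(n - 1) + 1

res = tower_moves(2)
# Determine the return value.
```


tower_moves(2)
= 2 * tower_moves(1) + 1
Now compute bottom-up:
tower_moves(1) = 1
tower_moves(2) = 2 * 1 + 1 = 3
= 3


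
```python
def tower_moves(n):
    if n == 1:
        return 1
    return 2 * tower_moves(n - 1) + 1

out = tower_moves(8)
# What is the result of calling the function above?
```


tower_moves(8)
= 2 * tower_moves(7) + 1
= 2 * (2 * tower_moves(6) + 1) + 1
= 2 * (2 * (2 * tower_moves(5) + 1) + 1) + 1
= 2 * (2 * (2 * (2 * tower_moves(4) + 1) + 1) + 1) + 1
= 2 * (2 * (2 * (2 * (2 * tower_moves(3) + 1) + 1) + 1) + 1) + 1
= 2 * (2 * (2 * (2 * (2 * (2 * tower_moves(2) + 1) + 1) + 1) + 1) + 1) + 1
= 2 * (2 * (2 * (2 * (2 * (2 * (2 * tower_moves(1) + 1) + 1) + 1) + 1) + 1) + 1) + 1
Now compute bottom-up:
tower_moves(1) = 1
tower_moves(2) = 2 * 1 + 1 = 3
tower_moves(3) = 2 * 3 + 1 = 7
tower_moves(4) = 2 * 7 + 1 = 15
tower_moves(5) = 2 * 15 + 1 = 31
tower_moves(6) = 2 * 31 + 1 = 63
tower_moves(7) = 2 * 63 + 1 = 127
tower_moves(8) = 2 * 127 + 1 = 255
= 255


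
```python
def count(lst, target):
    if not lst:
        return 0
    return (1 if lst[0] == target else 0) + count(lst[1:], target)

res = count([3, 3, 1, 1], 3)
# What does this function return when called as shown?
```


count([3, 3, 1, 1], 3)
lst[0]=3 == 3: 1 + count([3, 1, 1], 3)
lst[0]=3 == 3: 1 + count([1, 1], 3)
lst[0]=1 != 3: 0 + count([1], 3)
lst[0]=1 != 3: 0 + count([], 3)
= 2


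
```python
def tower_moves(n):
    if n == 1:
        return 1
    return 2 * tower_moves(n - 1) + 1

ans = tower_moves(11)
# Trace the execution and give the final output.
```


tower_moves(11)
= 2 * tower_moves(10) + 1
= 2 * (2 * tower_moves(9) + 1) + 1
= 2 * (2 * (2 * tower_moves(8) + 1) + 1) + 1
= 2 * (2 * (2 * (2 * tower_moves(7) + 1) + 1) + 1) + 1
= 2 * (2 * (2 * (2 * (2 * tower_moves(6) + 1) + 1) + 1) + 1) + 1
= 2 * (2 * (2 * (2 * (2 * (2 * tower_moves(5) + 1) + 1) + 1) + 1) + 1) + 1
= 2 * (2 * (2 * (2 * (2 * (2 * (2 * tower_moves(4) + 1) + 1) + 1) + 1) + 1) + 1) + 1
= 2 * (2 * (2 * (2 * (2 * (2 * (2 * (2 * tower_moves(3) + 1) + 1) + 1) + 1) + 1) + 1) + 1) + 1
= 2 * (2 * (2 * (2 * (2 * (2 * (2 * (2 * (2 * tower_moves(2) + 1) + 1) + 1) + 1) + 1) + 1) + 1) + 1) + 1
= 2 * (2 * (2 * (2 * (2 * (2 * (2 * (2 * (2 * (2 * tower_moves(1) + 1) + 1) + 1) + 1) + 1) + 1) + 1) + 1) + 1) + 1
Now compute bottom-up:
tower_moves(1) = 1
tower_moves(2) = 2 * 1 + 1 = 3
tower_moves(3) = 2 * 3 + 1 = 7
tower_moves(4) = 2 * 7 + 1 = 15
tower_moves(5) = 2 * 15 + 1 = 31
tower_moves(6) = 2 * 31 + 1 = 63
tower_moves(7) = 2 * 63 + 1 = 127
tower_moves(8) = 2 * 127 + 1 = 255
tower_moves(9) = 2 * 255 + 1 = 511
tower_moves(10) = 2 * 511 + 1 = 1023
tower_moves(11) = 2 * 1023 + 1 = 2047
= 2047


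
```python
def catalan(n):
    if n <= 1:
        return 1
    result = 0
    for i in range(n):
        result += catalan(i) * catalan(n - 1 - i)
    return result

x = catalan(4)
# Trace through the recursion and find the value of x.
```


catalan(4)
= sum of catalan(i) * catalan(4-1-i) for i in 0..3
First compute sub-values bottom-up:
  catalan(0) = 1, catalan(1) = 1
  catalan(2) = 1*1 + 1*1 = 2
  catalan(3) = 1*2 + 1*1 + 2*1 = 5
Now catalan(4):
  catalan(0)*catalan(3) = 1*5 = 5
  catalan(1)*catalan(2) = 1*2 = 2
  catalan(2)*catalan(1) = 2*1 = 2
  catalan(3)*catalan(0) = 5*1 = 5
= 5 + 2 + 2 + 5
= 14


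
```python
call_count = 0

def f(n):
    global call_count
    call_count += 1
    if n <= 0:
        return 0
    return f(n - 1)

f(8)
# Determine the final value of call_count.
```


f(8) calls f(7) calls ... calls f(0)
Total calls: 8 + 1 (for base case) = 9


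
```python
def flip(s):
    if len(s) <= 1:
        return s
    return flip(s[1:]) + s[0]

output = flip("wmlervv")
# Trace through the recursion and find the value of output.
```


flip("wmlervv")
= flip("mlervv") + "w"
= flip("lervv") + "m" + "w"
= flip("ervv") + "l" + "m" + "w"
= flip("rvv") + "e" + "l" + "m" + "w"
= flip("vv") + "r" + "e" + "l" + "m" + "w"
= flip("v") + "v" + "r" + "e" + "l" + "m" + "w"
= "v" + "v" + "r" + "e" + "l" + "m" + "w"
= "vvrelmw"


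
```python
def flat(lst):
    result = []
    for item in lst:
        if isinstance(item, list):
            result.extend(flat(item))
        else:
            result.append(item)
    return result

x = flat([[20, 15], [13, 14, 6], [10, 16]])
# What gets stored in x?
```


flat([[20, 15], [13, 14, 6], [10, 16]])
Processing each element:
  [20, 15] is a list -> flat recursively -> [20, 15]
  [13, 14, 6] is a list -> flat recursively -> [13, 14, 6]
  [10, 16] is a list -> flat recursively -> [10, 16]
= [20, 15, 13, 14, 6, 10, 16]


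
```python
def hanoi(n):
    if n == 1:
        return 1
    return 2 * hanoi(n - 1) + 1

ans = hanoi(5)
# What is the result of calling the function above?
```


hanoi(5)
= 2 * hanoi(4) + 1
= 2 * (2 * hanoi(3) + 1) + 1
= 2 * (2 * (2 * hanoi(2) + 1) + 1) + 1
= 2 * (2 * (2 * (2 * hanoi(1) + 1) + 1) + 1) + 1
Now compute bottom-up:
hanoi(1) = 1
hanoi(2) = 2 * 1 + 1 = 3
hanoi(3) = 2 * 3 + 1 = 7
hanoi(4) = 2 * 7 + 1 = 15
hanoi(5) = 2 * 15 + 1 = 31
= 31


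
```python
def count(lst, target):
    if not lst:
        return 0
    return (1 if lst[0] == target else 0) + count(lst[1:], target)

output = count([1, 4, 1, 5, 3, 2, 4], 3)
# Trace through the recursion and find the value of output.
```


count([1, 4, 1, 5, 3, 2, 4], 3)
lst[0]=1 != 3: 0 + count([4, 1, 5, 3, 2, 4], 3)
lst[0]=4 != 3: 0 + count([1, 5, 3, 2, 4], 3)
lst[0]=1 != 3: 0 + count([5, 3, 2, 4], 3)
lst[0]=5 != 3: 0 + count([3, 2, 4], 3)
lst[0]=3 == 3: 1 + count([2, 4], 3)
lst[0]=2 != 3: 0 + count([4], 3)
lst[0]=4 != 3: 0 + count([], 3)
= 1


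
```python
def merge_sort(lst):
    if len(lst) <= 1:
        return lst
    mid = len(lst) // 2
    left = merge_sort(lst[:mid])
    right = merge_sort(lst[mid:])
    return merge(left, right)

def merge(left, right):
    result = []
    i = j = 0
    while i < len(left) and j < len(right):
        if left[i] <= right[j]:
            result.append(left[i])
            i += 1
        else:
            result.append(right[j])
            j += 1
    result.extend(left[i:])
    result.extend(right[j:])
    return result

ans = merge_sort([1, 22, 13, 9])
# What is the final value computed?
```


merge_sort([1, 22, 13, 9])
Split into [1, 22] and [13, 9]
Left sorted: [1, 22]
Right sorted: [9, 13]
Merge [1, 22] and [9, 13]
= [1, 9, 13, 22]


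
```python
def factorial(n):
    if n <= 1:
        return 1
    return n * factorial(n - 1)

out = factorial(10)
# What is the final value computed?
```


factorial(10)
= 10 * factorial(9)
= 10 * 9 * factorial(8)
= 10 * 9 * 8 * factorial(7)
= 10 * 9 * 8 * 7 * factorial(6)
= 10 * 9 * 8 * 7 * 6 * factorial(5)
= 10 * 9 * 8 * 7 * 6 * 5 * factorial(4)
= 10 * 9 * 8 * 7 * 6 * 5 * 4 * factorial(3)
= 10 * 9 * 8 * 7 * 6 * 5 * 4 * 3 * factorial(2)
= 10 * 9 * 8 * 7 * 6 * 5 * 4 * 3 * 2 * factorial(1)
= 10 * 9 * 8 * 7 * 6 * 5 * 4 * 3 * 2 * 1
= 3628800


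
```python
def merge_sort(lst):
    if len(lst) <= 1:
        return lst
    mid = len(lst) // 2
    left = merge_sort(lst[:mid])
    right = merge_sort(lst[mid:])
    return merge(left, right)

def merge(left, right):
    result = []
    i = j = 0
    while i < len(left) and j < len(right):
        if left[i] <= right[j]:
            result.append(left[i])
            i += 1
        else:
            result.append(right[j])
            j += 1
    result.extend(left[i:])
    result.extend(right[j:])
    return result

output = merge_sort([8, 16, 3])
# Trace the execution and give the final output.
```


merge_sort([8, 16, 3])
Split into [8] and [16, 3]
Left sorted: [8]
Right sorted: [3, 16]
Merge [8] and [3, 16]
= [3, 8, 16]


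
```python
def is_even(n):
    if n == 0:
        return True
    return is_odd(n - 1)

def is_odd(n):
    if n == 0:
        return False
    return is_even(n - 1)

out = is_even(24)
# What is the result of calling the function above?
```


is_even(24)
= is_odd(23)
= is_even(22)
= is_odd(21)
= is_even(20)
= is_odd(19)
= is_even(18)
= is_odd(17)
= is_even(16)
= is_odd(15)
= is_even(14)
= is_odd(13)
= is_even(12)
= is_odd(11)
= is_even(10)
= is_odd(9)
= is_even(8)
= is_odd(7)
= is_even(6)
= is_odd(5)
= is_even(4)
= is_odd(3)
= is_even(2)
= is_odd(1)
= is_even(0)
n == 0: return True
= True


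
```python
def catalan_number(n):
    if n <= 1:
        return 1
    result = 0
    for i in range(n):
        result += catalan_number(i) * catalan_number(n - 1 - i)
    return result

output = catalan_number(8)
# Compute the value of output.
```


catalan_number(8)
= sum of catalan_number(i) * catalan_number(8-1-i) for i in 0..7
First compute sub-values bottom-up:
  catalan_number(0) = 1, catalan_number(1) = 1
  catalan_number(2) = 1*1 + 1*1 = 2
  catalan_number(3) = 1*2 + 1*1 + 2*1 = 5
  catalan_number(4) = 1*5 + 1*2 + 2*1 + 5*1 = 14
  catalan_number(5) = 1*14 + 1*5 + 2*2 + 5*1 + 14*1 = 42
  catalan_number(6) = 1*42 + 1*14 + 2*5 + 5*2 + 14*1 + 42*1 = 132
  catalan_number(7) = 1*132 + 1*42 + 2*14 + 5*5 + 14*2 + 42*1 + 132*1 = 429
Now catalan_number(8):
  catalan_number(0)*catalan_number(7) = 1*429 = 429
  catalan_number(1)*catalan_number(6) = 1*132 = 132
  catalan_number(2)*catalan_number(5) = 2*42 = 84
  catalan_number(3)*catalan_number(4) = 5*14 = 70
  catalan_number(4)*catalan_number(3) = 14*5 = 70
  catalan_number(5)*catalan_number(2) = 42*2 = 84
  catalan_number(6)*catalan_number(1) = 132*1 = 132
  catalan_number(7)*catalan_number(0) = 429*1 = 429
= 429 + 132 + 84 + 70 + 70 + 84 + 132 + 429
= 1430


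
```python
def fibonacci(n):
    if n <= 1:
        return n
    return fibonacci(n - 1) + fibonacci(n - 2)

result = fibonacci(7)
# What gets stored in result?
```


fibonacci(7)
= fibonacci(6) + fibonacci(5)
= (fibonacci(5) + fibonacci(4)) + fibonacci(5)
Computing bottom-up: fibonacci(0)=0, fibonacci(1)=1, fibonacci(2)=1, fibonacci(3)=2, fibonacci(4)=3, fibonacci(5)=5, fibonacci(6)=8, fibonacci(7)=13
= 13


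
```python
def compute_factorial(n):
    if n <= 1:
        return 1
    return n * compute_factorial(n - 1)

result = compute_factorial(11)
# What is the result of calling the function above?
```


compute_factorial(11)
= 11 * compute_factorial(10)
= 11 * 10 * compute_factorial(9)
= 11 * 10 * 9 * compute_factorial(8)
= 11 * 10 * 9 * 8 * compute_factorial(7)
= 11 * 10 * 9 * 8 * 7 * compute_factorial(6)
= 11 * 10 * 9 * 8 * 7 * 6 * compute_factorial(5)
= 11 * 10 * 9 * 8 * 7 * 6 * 5 * compute_factorial(4)
= 11 * 10 * 9 * 8 * 7 * 6 * 5 * 4 * compute_factorial(3)
= 11 * 10 * 9 * 8 * 7 * 6 * 5 * 4 * 3 * compute_factorial(2)
= 11 * 10 * 9 * 8 * 7 * 6 * 5 * 4 * 3 * 2 * compute_factorial(1)
= 11 * 10 * 9 * 8 * 7 * 6 * 5 * 4 * 3 * 2 * 1
= 39916800


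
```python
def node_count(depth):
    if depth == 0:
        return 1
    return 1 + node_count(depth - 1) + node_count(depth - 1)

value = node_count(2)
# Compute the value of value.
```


node_count(2)
= 1 + node_count(1) + node_count(1)
= 1 + 2 * node_count(1)
node_count(k) = 2^(k+1) - 1
node_count(0) = 1
node_count(1) = 3
node_count(2) = 7
node_count(2) = 2^3 - 1 = 7


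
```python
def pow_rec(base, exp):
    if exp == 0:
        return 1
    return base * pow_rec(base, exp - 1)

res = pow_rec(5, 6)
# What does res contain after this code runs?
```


pow_rec(5, 6)
= 5 * pow_rec(5, 5)
= 5 * 5 * pow_rec(5, 4)
= 5 * 5 * 5 * pow_rec(5, 3)
= 5 * 5 * 5 * 5 * pow_rec(5, 2)
= 5 * 5 * 5 * 5 * 5 * pow_rec(5, 1)
= 5 * 5 * 5 * 5 * 5 * 5 * pow_rec(5, 0)
= 5 * 5 * 5 * 5 * 5 * 5 * 1
= 15625


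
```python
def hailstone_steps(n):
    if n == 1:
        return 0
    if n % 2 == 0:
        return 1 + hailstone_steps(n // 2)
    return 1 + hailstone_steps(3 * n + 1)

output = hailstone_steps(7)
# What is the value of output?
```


hailstone_steps(7)
7 is odd -> 3*7+1 = 22 -> hailstone_steps(22)
22 is even -> hailstone_steps(11)
11 is odd -> 3*11+1 = 34 -> hailstone_steps(34)
34 is even -> hailstone_steps(17)
17 is odd -> 3*17+1 = 52 -> hailstone_steps(52)
52 is even -> hailstone_steps(26)
26 is even -> hailstone_steps(13)
13 is odd -> 3*13+1 = 40 -> hailstone_steps(40)
40 is even -> hailstone_steps(20)
20 is even -> hailstone_steps(10)
10 is even -> hailstone_steps(5)
5 is odd -> 3*5+1 = 16 -> hailstone_steps(16)
16 is even -> hailstone_steps(8)
8 is even -> hailstone_steps(4)
4 is even -> hailstone_steps(2)
2 is even -> hailstone_steps(1)
Reached 1 after 16 steps
= 16


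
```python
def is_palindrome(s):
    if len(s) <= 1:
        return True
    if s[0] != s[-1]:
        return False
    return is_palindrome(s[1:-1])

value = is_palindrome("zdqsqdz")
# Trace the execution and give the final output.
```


is_palindrome("zdqsqdz")
"zdqsqdz": s[0]='z' == s[-1]='z' -> is_palindrome("dqsqd")
"dqsqd": s[0]='d' == s[-1]='d' -> is_palindrome("qsq")
"qsq": s[0]='q' == s[-1]='q' -> is_palindrome("s")
"s": len <= 1 -> True
= True


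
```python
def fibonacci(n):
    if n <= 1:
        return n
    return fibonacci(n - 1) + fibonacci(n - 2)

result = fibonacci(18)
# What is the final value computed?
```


fibonacci(18)
= fibonacci(17) + fibonacci(16)
= (fibonacci(16) + fibonacci(15)) + fibonacci(16)
Computing bottom-up: fibonacci(0)=0, fibonacci(1)=1, fibonacci(2)=1, fibonacci(3)=2, fibonacci(4)=3, fibonacci(5)=5, fibonacci(6)=8, fibonacci(7)=13, fibonacci(8)=21, fibonacci(9)=34, fibonacci(10)=55, fibonacci(11)=89, fibonacci(12)=144, fibonacci(13)=233, fibonacci(14)=377, fibonacci(15)=610, fibonacci(16)=987, fibonacci(17)=1597, fibonacci(18)=2584
= 2584


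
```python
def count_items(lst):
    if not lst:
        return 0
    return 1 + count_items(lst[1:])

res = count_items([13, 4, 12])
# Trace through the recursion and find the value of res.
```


count_items([13, 4, 12])
= 1 + count_items([4, 12])
= 1 + 1 + count_items([12])
= 1 + 1 + 1 + count_items([])
= 1 + 1 + 1 + 0
= 3


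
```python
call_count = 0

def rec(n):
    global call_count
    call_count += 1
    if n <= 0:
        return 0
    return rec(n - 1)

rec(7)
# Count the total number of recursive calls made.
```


rec(7) calls rec(6) calls ... calls rec(0)
Total calls: 7 + 1 (for base case) = 8


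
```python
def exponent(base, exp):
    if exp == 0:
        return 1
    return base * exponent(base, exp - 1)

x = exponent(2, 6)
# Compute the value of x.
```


exponent(2, 6)
= 2 * exponent(2, 5)
= 2 * 2 * exponent(2, 4)
= 2 * 2 * 2 * exponent(2, 3)
= 2 * 2 * 2 * 2 * exponent(2, 2)
= 2 * 2 * 2 * 2 * 2 * exponent(2, 1)
= 2 * 2 * 2 * 2 * 2 * 2 * exponent(2, 0)
= 2 * 2 * 2 * 2 * 2 * 2 * 1
= 64


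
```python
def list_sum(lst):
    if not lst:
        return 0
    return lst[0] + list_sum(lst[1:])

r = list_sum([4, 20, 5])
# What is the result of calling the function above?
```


list_sum([4, 20, 5])
= 4 + list_sum([20, 5])
= 4 + 20 + list_sum([5])
= 4 + 20 + 5 + list_sum([])
= 4 + 20 + 5 + 0
= 29


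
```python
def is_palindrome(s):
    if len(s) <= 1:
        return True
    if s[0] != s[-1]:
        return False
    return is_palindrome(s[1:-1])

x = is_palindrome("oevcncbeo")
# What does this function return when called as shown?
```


is_palindrome("oevcncbeo")
"oevcncbeo": s[0]='o' == s[-1]='o' -> is_palindrome("evcncbe")
"evcncbe": s[0]='e' == s[-1]='e' -> is_palindrome("vcncb")
"vcncb": s[0]='v' != s[-1]='b' -> False
= False


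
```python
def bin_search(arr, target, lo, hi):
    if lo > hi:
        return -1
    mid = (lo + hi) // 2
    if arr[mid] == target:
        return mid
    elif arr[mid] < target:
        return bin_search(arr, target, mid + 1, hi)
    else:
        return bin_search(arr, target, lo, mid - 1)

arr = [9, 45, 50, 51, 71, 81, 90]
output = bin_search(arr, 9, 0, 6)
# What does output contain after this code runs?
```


bin_search(arr, 9, 0, 6)
lo=0, hi=6, mid=3, arr[mid]=51
51 > 9, search left half
lo=0, hi=2, mid=1, arr[mid]=45
45 > 9, search left half
lo=0, hi=0, mid=0, arr[mid]=9
arr[0] == 9, found at index 0
= 0


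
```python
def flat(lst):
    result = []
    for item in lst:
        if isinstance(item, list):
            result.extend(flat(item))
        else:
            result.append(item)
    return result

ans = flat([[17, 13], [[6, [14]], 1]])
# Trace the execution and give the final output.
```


flat([[17, 13], [[6, [14]], 1]])
Processing each element:
  [17, 13] is a list -> flat recursively -> [17, 13]
  [[6, [14]], 1] is a list -> flat recursively -> [6, 14, 1]
= [17, 13, 6, 14, 1]


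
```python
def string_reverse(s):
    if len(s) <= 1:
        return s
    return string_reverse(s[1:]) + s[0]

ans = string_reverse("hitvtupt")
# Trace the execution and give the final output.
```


string_reverse("hitvtupt")
= string_reverse("itvtupt") + "h"
= string_reverse("tvtupt") + "i" + "h"
= string_reverse("vtupt") + "t" + "i" + "h"
= string_reverse("tupt") + "v" + "t" + "i" + "h"
= string_reverse("upt") + "t" + "v" + "t" + "i" + "h"
= string_reverse("pt") + "u" + "t" + "v" + "t" + "i" + "h"
= string_reverse("t") + "p" + "u" + "t" + "v" + "t" + "i" + "h"
= "t" + "p" + "u" + "t" + "v" + "t" + "i" + "h"
= "tputvtih"


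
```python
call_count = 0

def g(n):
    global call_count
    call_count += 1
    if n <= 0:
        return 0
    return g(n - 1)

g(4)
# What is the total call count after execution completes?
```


g(4) calls g(3) calls ... calls g(0)
Total calls: 4 + 1 (for base case) = 5


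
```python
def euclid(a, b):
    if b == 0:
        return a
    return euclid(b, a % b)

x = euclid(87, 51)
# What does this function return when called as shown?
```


euclid(87, 51)
= euclid(51, 87 % 51) = euclid(51, 36)
= euclid(36, 51 % 36) = euclid(36, 15)
= euclid(15, 36 % 15) = euclid(15, 6)
= euclid(6, 15 % 6) = euclid(6, 3)
= euclid(3, 6 % 3) = euclid(3, 0)
b == 0, return a = 3


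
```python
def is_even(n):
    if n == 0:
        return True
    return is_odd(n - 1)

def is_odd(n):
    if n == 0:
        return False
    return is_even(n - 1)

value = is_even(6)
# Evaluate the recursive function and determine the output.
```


is_even(6)
= is_odd(5)
= is_even(4)
= is_odd(3)
= is_even(2)
= is_odd(1)
= is_even(0)
n == 0: return True
= True


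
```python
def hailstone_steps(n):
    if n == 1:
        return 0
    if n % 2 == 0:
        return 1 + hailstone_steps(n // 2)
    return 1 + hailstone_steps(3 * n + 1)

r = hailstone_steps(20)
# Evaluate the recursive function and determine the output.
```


hailstone_steps(20)
20 is even -> hailstone_steps(10)
10 is even -> hailstone_steps(5)
5 is odd -> 3*5+1 = 16 -> hailstone_steps(16)
16 is even -> hailstone_steps(8)
8 is even -> hailstone_steps(4)
4 is even -> hailstone_steps(2)
2 is even -> hailstone_steps(1)
Reached 1 after 7 steps
= 7


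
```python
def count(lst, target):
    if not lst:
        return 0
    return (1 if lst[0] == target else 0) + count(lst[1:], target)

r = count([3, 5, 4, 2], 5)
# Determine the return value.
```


count([3, 5, 4, 2], 5)
lst[0]=3 != 5: 0 + count([5, 4, 2], 5)
lst[0]=5 == 5: 1 + count([4, 2], 5)
lst[0]=4 != 5: 0 + count([2], 5)
lst[0]=2 != 5: 0 + count([], 5)
= 1


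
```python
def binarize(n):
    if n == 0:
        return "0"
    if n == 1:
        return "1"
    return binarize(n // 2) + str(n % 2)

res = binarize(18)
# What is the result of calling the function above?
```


binarize(18)
= binarize(9) + "0"
= binarize(4) + "1" + "0"
= binarize(2) + "0" + "1" + "0"
= binarize(1) + "0" + "0" + "1" + "0"
= "1" + "0" + "0" + "1" + "0"
= "10010"


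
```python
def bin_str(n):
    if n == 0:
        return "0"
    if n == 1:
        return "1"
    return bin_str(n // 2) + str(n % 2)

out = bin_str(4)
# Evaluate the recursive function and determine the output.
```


bin_str(4)
= bin_str(2) + "0"
= bin_str(1) + "0" + "0"
= "1" + "0" + "0"
= "100"


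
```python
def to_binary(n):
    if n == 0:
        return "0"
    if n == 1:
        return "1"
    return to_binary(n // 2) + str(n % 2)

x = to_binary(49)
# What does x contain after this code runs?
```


to_binary(49)
= to_binary(24) + "1"
= to_binary(12) + "0" + "1"
= to_binary(6) + "0" + "0" + "1"
= to_binary(3) + "0" + "0" + "0" + "1"
= to_binary(1) + "1" + "0" + "0" + "0" + "1"
= "1" + "1" + "0" + "0" + "0" + "1"
= "110001"


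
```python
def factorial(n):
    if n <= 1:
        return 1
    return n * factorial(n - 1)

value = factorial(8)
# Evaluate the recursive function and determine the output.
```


factorial(8)
= 8 * factorial(7)
= 8 * 7 * factorial(6)
= 8 * 7 * 6 * factorial(5)
= 8 * 7 * 6 * 5 * factorial(4)
= 8 * 7 * 6 * 5 * 4 * factorial(3)
= 8 * 7 * 6 * 5 * 4 * 3 * factorial(2)
= 8 * 7 * 6 * 5 * 4 * 3 * 2 * factorial(1)
= 8 * 7 * 6 * 5 * 4 * 3 * 2 * 1
= 40320


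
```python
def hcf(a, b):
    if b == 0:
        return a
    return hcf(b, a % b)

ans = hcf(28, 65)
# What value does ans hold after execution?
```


hcf(28, 65)
= hcf(65, 28 % 65) = hcf(65, 28)
= hcf(28, 65 % 28) = hcf(28, 9)
= hcf(9, 28 % 9) = hcf(9, 1)
= hcf(1, 9 % 1) = hcf(1, 0)
b == 0, return a = 1


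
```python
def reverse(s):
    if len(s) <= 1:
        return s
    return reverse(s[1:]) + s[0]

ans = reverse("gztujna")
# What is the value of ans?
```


reverse("gztujna")
= reverse("ztujna") + "g"
= reverse("tujna") + "z" + "g"
= reverse("ujna") + "t" + "z" + "g"
= reverse("jna") + "u" + "t" + "z" + "g"
= reverse("na") + "j" + "u" + "t" + "z" + "g"
= reverse("a") + "n" + "j" + "u" + "t" + "z" + "g"
= "a" + "n" + "j" + "u" + "t" + "z" + "g"
= "anjutzg"


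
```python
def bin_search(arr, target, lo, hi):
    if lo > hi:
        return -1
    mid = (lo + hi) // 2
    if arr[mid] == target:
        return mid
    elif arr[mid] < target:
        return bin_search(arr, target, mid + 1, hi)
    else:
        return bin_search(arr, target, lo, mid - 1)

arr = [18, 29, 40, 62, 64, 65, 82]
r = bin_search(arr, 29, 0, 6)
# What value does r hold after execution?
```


bin_search(arr, 29, 0, 6)
lo=0, hi=6, mid=3, arr[mid]=62
62 > 29, search left half
lo=0, hi=2, mid=1, arr[mid]=29
arr[1] == 29, found at index 1
= 1


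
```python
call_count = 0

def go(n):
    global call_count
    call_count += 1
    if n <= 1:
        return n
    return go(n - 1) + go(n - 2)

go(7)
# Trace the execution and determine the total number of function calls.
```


go(7) calls go(6) and go(5); each non-base call branches into two more.
Let C(k) = total number of calls made by go(k), including the call to go(k) itself.
Base cases: C(0) = 1, C(1) = 1
Recurrence: C(k) = 1 + C(k-1) + C(k-2)
  C(2) = 1 + C(1) + C(0) = 1 + 1 + 1 = 3
  C(3) = 1 + C(2) + C(1) = 1 + 3 + 1 = 5
  C(4) = 1 + C(3) + C(2) = 1 + 5 + 3 = 9
  C(5) = 1 + C(4) + C(3) = 1 + 9 + 5 = 15
  C(6) = 1 + C(5) + C(4) = 1 + 15 + 9 = 25
  C(7) = 1 + C(6) + C(5) = 1 + 25 + 15 = 41
Total calls = C(7) = 41


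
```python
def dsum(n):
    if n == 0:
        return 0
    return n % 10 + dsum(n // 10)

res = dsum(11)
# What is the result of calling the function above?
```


dsum(11)
= 1 + dsum(1)
= 1 + 1 + dsum(0)
= 1 + 1 + 0
= 2


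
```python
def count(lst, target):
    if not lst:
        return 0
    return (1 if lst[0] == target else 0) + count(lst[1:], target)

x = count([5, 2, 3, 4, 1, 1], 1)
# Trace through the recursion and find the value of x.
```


count([5, 2, 3, 4, 1, 1], 1)
lst[0]=5 != 1: 0 + count([2, 3, 4, 1, 1], 1)
lst[0]=2 != 1: 0 + count([3, 4, 1, 1], 1)
lst[0]=3 != 1: 0 + count([4, 1, 1], 1)
lst[0]=4 != 1: 0 + count([1, 1], 1)
lst[0]=1 == 1: 1 + count([1], 1)
lst[0]=1 == 1: 1 + count([], 1)
= 2


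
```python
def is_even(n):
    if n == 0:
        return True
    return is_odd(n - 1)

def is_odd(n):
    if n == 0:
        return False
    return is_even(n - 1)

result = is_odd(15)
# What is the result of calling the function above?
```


is_odd(15)
= is_even(14)
= is_odd(13)
= is_even(12)
= is_odd(11)
= is_even(10)
= is_odd(9)
= is_even(8)
= is_odd(7)
= is_even(6)
= is_odd(5)
= is_even(4)
= is_odd(3)
= is_even(2)
= is_odd(1)
= is_even(0)
n == 0: return True
= True


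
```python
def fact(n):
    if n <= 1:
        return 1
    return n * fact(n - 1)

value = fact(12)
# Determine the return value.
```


fact(12)
= 12 * fact(11)
= 12 * 11 * fact(10)
= 12 * 11 * 10 * fact(9)
= 12 * 11 * 10 * 9 * fact(8)
= 12 * 11 * 10 * 9 * 8 * fact(7)
= 12 * 11 * 10 * 9 * 8 * 7 * fact(6)
= 12 * 11 * 10 * 9 * 8 * 7 * 6 * fact(5)
= 12 * 11 * 10 * 9 * 8 * 7 * 6 * 5 * fact(4)
= 12 * 11 * 10 * 9 * 8 * 7 * 6 * 5 * 4 * fact(3)
= 12 * 11 * 10 * 9 * 8 * 7 * 6 * 5 * 4 * 3 * fact(2)
= 12 * 11 * 10 * 9 * 8 * 7 * 6 * 5 * 4 * 3 * 2 * fact(1)
= 12 * 11 * 10 * 9 * 8 * 7 * 6 * 5 * 4 * 3 * 2 * 1
= 479001600


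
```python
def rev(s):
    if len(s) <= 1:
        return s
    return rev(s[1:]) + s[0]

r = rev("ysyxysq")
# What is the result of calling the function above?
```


rev("ysyxysq")
= rev("syxysq") + "y"
= rev("yxysq") + "s" + "y"
= rev("xysq") + "y" + "s" + "y"
= rev("ysq") + "x" + "y" + "s" + "y"
= rev("sq") + "y" + "x" + "y" + "s" + "y"
= rev("q") + "s" + "y" + "x" + "y" + "s" + "y"
= "q" + "s" + "y" + "x" + "y" + "s" + "y"
= "qsyxysy"


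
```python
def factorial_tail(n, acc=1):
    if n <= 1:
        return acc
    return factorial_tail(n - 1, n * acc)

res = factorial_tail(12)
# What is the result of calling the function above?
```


factorial_tail(12, 1)
= factorial_tail(11, 12 * 1) = factorial_tail(11, 12)
= factorial_tail(10, 11 * 12) = factorial_tail(10, 132)
= factorial_tail(9, 10 * 132) = factorial_tail(9, 1320)
= factorial_tail(8, 9 * 1320) = factorial_tail(8, 11880)
= factorial_tail(7, 8 * 11880) = factorial_tail(7, 95040)
= factorial_tail(6, 7 * 95040) = factorial_tail(6, 665280)
= factorial_tail(5, 6 * 665280) = factorial_tail(5, 3991680)
= factorial_tail(4, 5 * 3991680) = factorial_tail(4, 19958400)
= factorial_tail(3, 4 * 19958400) = factorial_tail(3, 79833600)
= factorial_tail(2, 3 * 79833600) = factorial_tail(2, 239500800)
= factorial_tail(1, 2 * 239500800) = factorial_tail(1, 479001600)
n <= 1, return acc = 479001600


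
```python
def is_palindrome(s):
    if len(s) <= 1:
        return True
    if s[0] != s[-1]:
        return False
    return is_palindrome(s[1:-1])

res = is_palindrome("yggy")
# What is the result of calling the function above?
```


is_palindrome("yggy")
"yggy": s[0]='y' == s[-1]='y' -> is_palindrome("gg")
"gg": s[0]='g' == s[-1]='g' -> is_palindrome("")
"": len <= 1 -> True
= True


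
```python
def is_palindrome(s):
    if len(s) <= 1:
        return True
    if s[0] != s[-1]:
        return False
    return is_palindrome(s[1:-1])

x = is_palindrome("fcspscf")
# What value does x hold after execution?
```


is_palindrome("fcspscf")
"fcspscf": s[0]='f' == s[-1]='f' -> is_palindrome("cspsc")
"cspsc": s[0]='c' == s[-1]='c' -> is_palindrome("sps")
"sps": s[0]='s' == s[-1]='s' -> is_palindrome("p")
"p": len <= 1 -> True
= True


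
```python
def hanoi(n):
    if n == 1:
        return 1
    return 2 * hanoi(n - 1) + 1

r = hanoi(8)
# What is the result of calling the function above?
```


hanoi(8)
= 2 * hanoi(7) + 1
= 2 * (2 * hanoi(6) + 1) + 1
= 2 * (2 * (2 * hanoi(5) + 1) + 1) + 1
= 2 * (2 * (2 * (2 * hanoi(4) + 1) + 1) + 1) + 1
= 2 * (2 * (2 * (2 * (2 * hanoi(3) + 1) + 1) + 1) + 1) + 1
= 2 * (2 * (2 * (2 * (2 * (2 * hanoi(2) + 1) + 1) + 1) + 1) + 1) + 1
= 2 * (2 * (2 * (2 * (2 * (2 * (2 * hanoi(1) + 1) + 1) + 1) + 1) + 1) + 1) + 1
Now compute bottom-up:
hanoi(1) = 1
hanoi(2) = 2 * 1 + 1 = 3
hanoi(3) = 2 * 3 + 1 = 7
hanoi(4) = 2 * 7 + 1 = 15
hanoi(5) = 2 * 15 + 1 = 31
hanoi(6) = 2 * 31 + 1 = 63
hanoi(7) = 2 * 63 + 1 = 127
hanoi(8) = 2 * 127 + 1 = 255
= 255


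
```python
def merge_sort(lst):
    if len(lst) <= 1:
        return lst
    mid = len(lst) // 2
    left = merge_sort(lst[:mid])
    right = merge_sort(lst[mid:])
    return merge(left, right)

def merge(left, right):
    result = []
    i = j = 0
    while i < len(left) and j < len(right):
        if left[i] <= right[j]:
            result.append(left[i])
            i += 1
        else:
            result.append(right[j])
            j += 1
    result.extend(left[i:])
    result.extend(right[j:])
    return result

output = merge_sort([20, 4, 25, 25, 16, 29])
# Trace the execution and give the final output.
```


merge_sort([20, 4, 25, 25, 16, 29])
Split into [20, 4, 25] and [25, 16, 29]
Left sorted: [4, 20, 25]
Right sorted: [16, 25, 29]
Merge [4, 20, 25] and [16, 25, 29]
= [4, 16, 20, 25, 25, 29]


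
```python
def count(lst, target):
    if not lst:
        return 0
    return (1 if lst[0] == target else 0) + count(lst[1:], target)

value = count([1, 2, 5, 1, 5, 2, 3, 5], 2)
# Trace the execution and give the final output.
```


count([1, 2, 5, 1, 5, 2, 3, 5], 2)
lst[0]=1 != 2: 0 + count([2, 5, 1, 5, 2, 3, 5], 2)
lst[0]=2 == 2: 1 + count([5, 1, 5, 2, 3, 5], 2)
lst[0]=5 != 2: 0 + count([1, 5, 2, 3, 5], 2)
lst[0]=1 != 2: 0 + count([5, 2, 3, 5], 2)
lst[0]=5 != 2: 0 + count([2, 3, 5], 2)
lst[0]=2 == 2: 1 + count([3, 5], 2)
lst[0]=3 != 2: 0 + count([5], 2)
lst[0]=5 != 2: 0 + count([], 2)
= 2


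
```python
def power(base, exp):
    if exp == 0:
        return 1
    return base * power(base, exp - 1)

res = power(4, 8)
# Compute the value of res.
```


power(4, 8)
= 4 * power(4, 7)
= 4 * 4 * power(4, 6)
= 4 * 4 * 4 * power(4, 5)
= 4 * 4 * 4 * 4 * power(4, 4)
= 4 * 4 * 4 * 4 * 4 * power(4, 3)
= 4 * 4 * 4 * 4 * 4 * 4 * power(4, 2)
= 4 * 4 * 4 * 4 * 4 * 4 * 4 * power(4, 1)
= 4 * 4 * 4 * 4 * 4 * 4 * 4 * 4 * power(4, 0)
= 4 * 4 * 4 * 4 * 4 * 4 * 4 * 4 * 1
= 65536


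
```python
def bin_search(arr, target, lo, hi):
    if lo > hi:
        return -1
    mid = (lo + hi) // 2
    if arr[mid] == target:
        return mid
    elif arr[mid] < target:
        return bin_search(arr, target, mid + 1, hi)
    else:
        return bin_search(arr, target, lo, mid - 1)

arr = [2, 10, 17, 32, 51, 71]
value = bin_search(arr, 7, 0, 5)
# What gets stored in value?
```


bin_search(arr, 7, 0, 5)
lo=0, hi=5, mid=2, arr[mid]=17
17 > 7, search left half
lo=0, hi=1, mid=0, arr[mid]=2
2 < 7, search right half
lo=1, hi=1, mid=1, arr[mid]=10
10 > 7, search left half
lo > hi, target not found, return -1
= -1


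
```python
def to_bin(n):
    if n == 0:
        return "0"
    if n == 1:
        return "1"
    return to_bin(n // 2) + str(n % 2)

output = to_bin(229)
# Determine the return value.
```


to_bin(229)
= to_bin(114) + "1"
= to_bin(57) + "0" + "1"
= to_bin(28) + "1" + "0" + "1"
= to_bin(14) + "0" + "1" + "0" + "1"
= to_bin(7) + "0" + "0" + "1" + "0" + "1"
= to_bin(3) + "1" + "0" + "0" + "1" + "0" + "1"
= to_bin(1) + "1" + "1" + "0" + "0" + "1" + "0" + "1"
= "1" + "1" + "1" + "0" + "0" + "1" + "0" + "1"
= "11100101"


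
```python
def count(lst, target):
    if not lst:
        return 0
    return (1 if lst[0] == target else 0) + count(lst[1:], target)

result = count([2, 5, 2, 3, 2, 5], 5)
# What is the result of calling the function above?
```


count([2, 5, 2, 3, 2, 5], 5)
lst[0]=2 != 5: 0 + count([5, 2, 3, 2, 5], 5)
lst[0]=5 == 5: 1 + count([2, 3, 2, 5], 5)
lst[0]=2 != 5: 0 + count([3, 2, 5], 5)
lst[0]=3 != 5: 0 + count([2, 5], 5)
lst[0]=2 != 5: 0 + count([5], 5)
lst[0]=5 == 5: 1 + count([], 5)
= 2


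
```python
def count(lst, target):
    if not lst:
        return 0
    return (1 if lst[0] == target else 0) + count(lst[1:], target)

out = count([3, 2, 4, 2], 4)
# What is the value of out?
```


count([3, 2, 4, 2], 4)
lst[0]=3 != 4: 0 + count([2, 4, 2], 4)
lst[0]=2 != 4: 0 + count([4, 2], 4)
lst[0]=4 == 4: 1 + count([2], 4)
lst[0]=2 != 4: 0 + count([], 4)
= 1


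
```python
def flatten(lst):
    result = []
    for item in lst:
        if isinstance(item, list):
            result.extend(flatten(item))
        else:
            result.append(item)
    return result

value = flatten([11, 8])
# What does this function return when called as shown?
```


flatten([11, 8])
Processing each element:
  11 is not a list -> append 11
  8 is not a list -> append 8
= [11, 8]


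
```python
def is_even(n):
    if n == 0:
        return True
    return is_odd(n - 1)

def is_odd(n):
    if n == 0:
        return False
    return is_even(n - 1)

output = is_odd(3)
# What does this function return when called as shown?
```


is_odd(3)
= is_even(2)
= is_odd(1)
= is_even(0)
n == 0: return True
= True


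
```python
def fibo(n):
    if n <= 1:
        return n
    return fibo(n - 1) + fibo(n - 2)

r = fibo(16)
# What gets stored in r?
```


fibo(16)
= fibo(15) + fibo(14)
= (fibo(14) + fibo(13)) + fibo(14)
Computing bottom-up: fibo(0)=0, fibo(1)=1, fibo(2)=1, fibo(3)=2, fibo(4)=3, fibo(5)=5, fibo(6)=8, fibo(7)=13, fibo(8)=21, fibo(9)=34, fibo(10)=55, fibo(11)=89, fibo(12)=144, fibo(13)=233, fibo(14)=377, fibo(15)=610, fibo(16)=987
= 987


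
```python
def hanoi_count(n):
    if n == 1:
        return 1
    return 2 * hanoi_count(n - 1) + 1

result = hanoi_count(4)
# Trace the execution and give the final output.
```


hanoi_count(4)
= 2 * hanoi_count(3) + 1
= 2 * (2 * hanoi_count(2) + 1) + 1
= 2 * (2 * (2 * hanoi_count(1) + 1) + 1) + 1
Now compute bottom-up:
hanoi_count(1) = 1
hanoi_count(2) = 2 * 1 + 1 = 3
hanoi_count(3) = 2 * 3 + 1 = 7
hanoi_count(4) = 2 * 7 + 1 = 15
= 15


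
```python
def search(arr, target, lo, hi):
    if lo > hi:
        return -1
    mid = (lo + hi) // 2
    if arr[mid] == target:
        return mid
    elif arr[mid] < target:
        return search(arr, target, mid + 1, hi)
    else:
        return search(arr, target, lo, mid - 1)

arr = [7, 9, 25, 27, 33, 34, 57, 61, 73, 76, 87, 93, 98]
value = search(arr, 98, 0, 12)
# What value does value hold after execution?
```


search(arr, 98, 0, 12)
lo=0, hi=12, mid=6, arr[mid]=57
57 < 98, search right half
lo=7, hi=12, mid=9, arr[mid]=76
76 < 98, search right half
lo=10, hi=12, mid=11, arr[mid]=93
93 < 98, search right half
lo=12, hi=12, mid=12, arr[mid]=98
arr[12] == 98, found at index 12
= 12


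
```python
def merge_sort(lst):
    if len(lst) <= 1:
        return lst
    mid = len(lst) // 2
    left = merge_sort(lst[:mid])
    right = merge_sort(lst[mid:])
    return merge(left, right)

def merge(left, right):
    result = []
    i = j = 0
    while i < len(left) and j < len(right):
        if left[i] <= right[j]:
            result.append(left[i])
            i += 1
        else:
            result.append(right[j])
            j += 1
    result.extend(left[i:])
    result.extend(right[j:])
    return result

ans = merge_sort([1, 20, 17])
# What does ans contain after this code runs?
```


merge_sort([1, 20, 17])
Split into [1] and [20, 17]
Left sorted: [1]
Right sorted: [17, 20]
Merge [1] and [17, 20]
= [1, 17, 20]


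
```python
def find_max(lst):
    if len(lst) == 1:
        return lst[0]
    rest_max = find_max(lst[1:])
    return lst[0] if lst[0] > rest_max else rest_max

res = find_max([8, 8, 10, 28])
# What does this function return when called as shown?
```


find_max([8, 8, 10, 28])
= compare 8 with find_max([8, 10, 28])
= compare 8 with find_max([10, 28])
= compare 10 with find_max([28])
Base: find_max([28]) = 28
compare 10 with 28: max = 28
compare 8 with 28: max = 28
compare 8 with 28: max = 28
= 28


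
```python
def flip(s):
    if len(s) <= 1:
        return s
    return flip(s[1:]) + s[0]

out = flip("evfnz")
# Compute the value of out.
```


flip("evfnz")
= flip("vfnz") + "e"
= flip("fnz") + "v" + "e"
= flip("nz") + "f" + "v" + "e"
= flip("z") + "n" + "f" + "v" + "e"
= "z" + "n" + "f" + "v" + "e"
= "znfve"
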